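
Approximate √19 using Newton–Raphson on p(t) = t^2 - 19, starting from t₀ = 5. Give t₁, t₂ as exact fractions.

p'(t) = 2t.
p(5) = 6, p'(5) = 10, so t₁ = 5 - 6/10 = 22/5.
p(22/5) = 9/25, p'(22/5) = 44/5, so t₂ = (22/5) - (9/25)/(44/5) = 959/220.

t₁ = 22/5, t₂ = 959/220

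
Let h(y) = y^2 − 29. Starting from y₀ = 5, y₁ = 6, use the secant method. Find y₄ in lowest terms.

39791/7389

h(5) = −4, h(6) = 7. y₂ = 6 − 7·(6 − 5)/(7 − (−4)) = 59/11.
h(6) = 7, h(59/11) = −28/121. y₃ = (59/11) − (−28/121)·((59/11) − 6)/((−28/121) − 7) = 673/125.
h(59/11) = −28/121, h(673/125) = −196/15625. y₄ = (673/125) − (−196/15625)·((673/125) − (59/11))/((−196/15625) − (−28/121)) = 39791/7389.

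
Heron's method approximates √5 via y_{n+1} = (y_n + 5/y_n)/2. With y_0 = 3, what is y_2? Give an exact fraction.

47/21

y_1 = (3 + 5/3)/2 = 7/3.
y_2 = (7/3 + 5/(7/3))/2 = 47/21.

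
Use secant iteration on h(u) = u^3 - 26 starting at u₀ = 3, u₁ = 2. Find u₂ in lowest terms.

56/19

h(3) = 1, h(2) = -18. u₂ = 2 - (-18)·(2 - 3)/((-18) - 1) = 56/19.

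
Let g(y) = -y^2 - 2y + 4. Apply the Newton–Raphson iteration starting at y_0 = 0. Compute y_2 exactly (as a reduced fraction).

4/3

g'(y) = -2y - 2.
g(0) = 4, g'(0) = -2, so y_1 = 0 - 4/(-2) = 2.
g(2) = -4, g'(2) = -6, so y_2 = 2 - (-4)/(-6) = 4/3.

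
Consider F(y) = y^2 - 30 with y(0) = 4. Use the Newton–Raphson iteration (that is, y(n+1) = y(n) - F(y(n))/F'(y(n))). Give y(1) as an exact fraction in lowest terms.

23/4

F'(y) = 2y.
F(4) = -14, F'(4) = 8, so y(1) = 4 - (-14)/8 = 23/4.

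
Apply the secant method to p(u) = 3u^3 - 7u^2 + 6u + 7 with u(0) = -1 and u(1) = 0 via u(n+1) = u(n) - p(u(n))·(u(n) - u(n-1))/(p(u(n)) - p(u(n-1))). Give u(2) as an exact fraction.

-7/16

p(-1) = -9, p(0) = 7. u(2) = 0 - 7·(0 - (-1))/(7 - (-9)) = -7/16.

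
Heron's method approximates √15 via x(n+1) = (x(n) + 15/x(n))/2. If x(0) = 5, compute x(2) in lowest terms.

x(1) = (5 + 15/5)/2 = 4.
x(2) = (4 + 15/4)/2 = 31/8.

31/8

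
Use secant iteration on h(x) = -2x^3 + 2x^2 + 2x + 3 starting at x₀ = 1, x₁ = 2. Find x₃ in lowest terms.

428/223

h(1) = 5, h(2) = -1. x₂ = 2 - (-1)·(2 - 1)/((-1) - 5) = 11/6.
h(2) = -1, h(11/6) = 115/108. x₃ = (11/6) - (115/108)·((11/6) - 2)/((115/108) - (-1)) = 428/223.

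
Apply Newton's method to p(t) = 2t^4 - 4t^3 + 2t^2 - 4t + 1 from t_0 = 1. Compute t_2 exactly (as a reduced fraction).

p'(t) = 8t^3 - 12t^2 + 4t - 4.
p(1) = -3, p'(1) = -4, so t_1 = 1 - (-3)/(-4) = 1/4.
p(1/4) = 9/128, p'(1/4) = -29/8, so t_2 = (1/4) - (9/128)/(-29/8) = 125/464.

125/464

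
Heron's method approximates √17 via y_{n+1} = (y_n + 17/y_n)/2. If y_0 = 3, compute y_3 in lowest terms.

y_1 = (3 + 17/3)/2 = 13/3.
y_2 = (13/3 + 17/(13/3))/2 = 161/39.
y_3 = (161/39 + 17/(161/39))/2 = 25889/6279.

25889/6279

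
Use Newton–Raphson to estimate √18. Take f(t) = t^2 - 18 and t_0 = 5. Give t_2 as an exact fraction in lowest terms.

3649/860

f'(t) = 2t.
f(5) = 7, f'(5) = 10, so t_1 = 5 - 7/10 = 43/10.
f(43/10) = 49/100, f'(43/10) = 43/5, so t_2 = (43/10) - (49/100)/(43/5) = 3649/860.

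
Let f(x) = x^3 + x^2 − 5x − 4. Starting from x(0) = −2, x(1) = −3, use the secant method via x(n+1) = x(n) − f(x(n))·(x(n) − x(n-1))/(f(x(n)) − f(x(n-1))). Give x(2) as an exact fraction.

f(−2) = 2, f(−3) = −7. x(2) = (−3) − (−7)·((−3) − (−2))/((−7) − 2) = −20/9.

−20/9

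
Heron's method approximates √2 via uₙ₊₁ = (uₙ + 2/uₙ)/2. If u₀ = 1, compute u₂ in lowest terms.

u₁ = (1 + 2/1)/2 = 3/2.
u₂ = (3/2 + 2/(3/2))/2 = 17/12.

17/12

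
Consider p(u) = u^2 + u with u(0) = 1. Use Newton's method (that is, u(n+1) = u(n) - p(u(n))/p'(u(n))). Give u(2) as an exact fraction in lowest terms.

p'(u) = 2u + 1.
p(1) = 2, p'(1) = 3, so u(1) = 1 - 2/3 = 1/3.
p(1/3) = 4/9, p'(1/3) = 5/3, so u(2) = (1/3) - (4/9)/(5/3) = 1/15.

1/15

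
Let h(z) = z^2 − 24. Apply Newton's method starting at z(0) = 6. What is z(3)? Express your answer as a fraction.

h'(z) = 2z.
h(6) = 12, h'(6) = 12, so z(1) = 6 − 12/12 = 5.
h(5) = 1, h'(5) = 10, so z(2) = 5 − 1/10 = 49/10.
h(49/10) = 1/100, h'(49/10) = 49/5, so z(3) = (49/10) − (1/100)/(49/5) = 4801/980.

4801/980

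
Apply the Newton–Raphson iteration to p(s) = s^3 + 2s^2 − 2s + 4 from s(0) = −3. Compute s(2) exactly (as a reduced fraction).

−47594/15483

p'(s) = 3s^2 + 4s − 2.
p(−3) = 1, p'(−3) = 13, so s(1) = (−3) − 1/13 = −40/13.
p(−40/13) = −92/2197, p'(−40/13) = 2382/169, so s(2) = (−40/13) − (−92/2197)/(2382/169) = −47594/15483.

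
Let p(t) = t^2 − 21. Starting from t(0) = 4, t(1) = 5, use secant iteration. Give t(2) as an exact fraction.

41/9

p(4) = −5, p(5) = 4. t(2) = 5 − 4·(5 − 4)/(4 − (−5)) = 41/9.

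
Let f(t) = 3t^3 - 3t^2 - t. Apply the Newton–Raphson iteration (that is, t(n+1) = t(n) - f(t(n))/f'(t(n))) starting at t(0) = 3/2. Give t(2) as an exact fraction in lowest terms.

586116/462439

f'(t) = 9t^2 - 6t - 1.
f(3/2) = 15/8, f'(3/2) = 41/4, so t(1) = (3/2) - (15/8)/(41/4) = 54/41.
f(54/41) = 22950/68921, f'(54/41) = 11279/1681, so t(2) = (54/41) - (22950/68921)/(11279/1681) = 586116/462439.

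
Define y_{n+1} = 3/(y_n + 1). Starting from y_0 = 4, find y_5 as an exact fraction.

141/116

y_1 = 3/(4 + 1) = 3/5.
y_2 = 3/(3/5 + 1) = 15/8.
y_3 = 3/(15/8 + 1) = 24/23.
y_4 = 3/(24/23 + 1) = 69/47.
y_5 = 3/(69/47 + 1) = 141/116.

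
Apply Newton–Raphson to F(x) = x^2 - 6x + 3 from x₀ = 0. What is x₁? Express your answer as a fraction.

F'(x) = 2x - 6.
F(0) = 3, F'(0) = -6, so x₁ = 0 - 3/(-6) = 1/2.

1/2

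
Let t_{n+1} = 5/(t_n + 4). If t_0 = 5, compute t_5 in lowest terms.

t_1 = 5/(5 + 4) = 5/9.
t_2 = 5/(5/9 + 4) = 45/41.
t_3 = 5/(45/41 + 4) = 205/209.
t_4 = 5/(205/209 + 4) = 1045/1041.
t_5 = 5/(1045/1041 + 4) = 5205/5209.

5205/5209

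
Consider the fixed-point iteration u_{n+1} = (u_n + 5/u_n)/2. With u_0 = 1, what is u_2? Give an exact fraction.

u_1 = (1 + 5/1)/2 = 3.
u_2 = (3 + 5/3)/2 = 7/3.

7/3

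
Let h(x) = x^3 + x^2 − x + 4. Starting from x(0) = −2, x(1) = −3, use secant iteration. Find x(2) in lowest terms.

−28/13

h(−2) = 2, h(−3) = −11. x(2) = (−3) − (−11)·((−3) − (−2))/((−11) − 2) = −28/13.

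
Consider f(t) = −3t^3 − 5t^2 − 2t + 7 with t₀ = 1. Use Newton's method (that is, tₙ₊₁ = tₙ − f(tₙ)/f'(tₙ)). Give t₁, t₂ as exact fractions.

f'(t) = −9t^2 − 10t − 2.
f(1) = −3, f'(1) = −21, so t₁ = 1 − (−3)/(−21) = 6/7.
f(6/7) = −95/343, f'(6/7) = −842/49, so t₂ = (6/7) − (−95/343)/(−842/49) = 4957/5894.

t₁ = 6/7, t₂ = 4957/5894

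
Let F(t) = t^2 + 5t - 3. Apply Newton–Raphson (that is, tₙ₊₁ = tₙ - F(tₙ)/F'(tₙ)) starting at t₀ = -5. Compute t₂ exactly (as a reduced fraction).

F'(t) = 2t + 5.
F(-5) = -3, F'(-5) = -5, so t₁ = (-5) - (-3)/(-5) = -28/5.
F(-28/5) = 9/25, F'(-28/5) = -31/5, so t₂ = (-28/5) - (9/25)/(-31/5) = -859/155.

-859/155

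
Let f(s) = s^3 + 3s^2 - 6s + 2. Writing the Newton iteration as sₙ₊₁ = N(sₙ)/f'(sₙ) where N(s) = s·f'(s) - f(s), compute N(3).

f'(s) = 3s^2 + 6s - 6.
N(s) = s·f'(s) - f(s) = s·(3s^2 + 6s - 6) - (s^3 + 3s^2 - 6s + 2) = 2s^3 + 3s^2 - 2.
N(3) = 79.

79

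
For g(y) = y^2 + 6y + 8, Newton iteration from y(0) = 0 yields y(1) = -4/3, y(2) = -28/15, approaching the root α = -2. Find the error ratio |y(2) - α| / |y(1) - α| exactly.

1/5

y(1) - α = -4/3 - (-2) = -4/3 + 2 = 2/3, so |y(1) - α| = 2/3.
y(2) - α = -28/15 - (-2) = -28/15 + 2 = 2/15, so |y(2) - α| = 2/15.
Ratio = (2/15) / (2/3) = 1/5.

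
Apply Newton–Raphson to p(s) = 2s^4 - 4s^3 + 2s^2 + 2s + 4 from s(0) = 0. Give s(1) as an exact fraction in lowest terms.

p'(s) = 8s^3 - 12s^2 + 4s + 2.
p(0) = 4, p'(0) = 2, so s(1) = 0 - 4/2 = -2.

-2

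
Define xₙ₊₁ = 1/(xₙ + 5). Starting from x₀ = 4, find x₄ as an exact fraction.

239/1241

x₁ = 1/(4 + 5) = 1/9.
x₂ = 1/(1/9 + 5) = 9/46.
x₃ = 1/(9/46 + 5) = 46/239.
x₄ = 1/(46/239 + 5) = 239/1241.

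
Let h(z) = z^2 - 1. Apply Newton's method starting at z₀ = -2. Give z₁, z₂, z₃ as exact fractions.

h'(z) = 2z.
h(-2) = 3, h'(-2) = -4, so z₁ = (-2) - 3/(-4) = -5/4.
h(-5/4) = 9/16, h'(-5/4) = -5/2, so z₂ = (-5/4) - (9/16)/(-5/2) = -41/40.
h(-41/40) = 81/1600, h'(-41/40) = -41/20, so z₃ = (-41/40) - (81/1600)/(-41/20) = -3281/3280.

z₁ = -5/4, z₂ = -41/40, z₃ = -3281/3280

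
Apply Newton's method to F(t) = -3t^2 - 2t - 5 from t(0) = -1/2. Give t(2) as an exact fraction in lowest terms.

787/440

F'(t) = -6t - 2.
F(-1/2) = -19/4, F'(-1/2) = 1, so t(1) = (-1/2) - (-19/4)/1 = 17/4.
F(17/4) = -1083/16, F'(17/4) = -55/2, so t(2) = (17/4) - (-1083/16)/(-55/2) = 787/440.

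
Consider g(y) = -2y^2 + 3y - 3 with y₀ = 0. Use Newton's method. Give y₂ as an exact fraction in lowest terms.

-1

g'(y) = -4y + 3.
g(0) = -3, g'(0) = 3, so y₁ = 0 - (-3)/3 = 1.
g(1) = -2, g'(1) = -1, so y₂ = 1 - (-2)/(-1) = -1.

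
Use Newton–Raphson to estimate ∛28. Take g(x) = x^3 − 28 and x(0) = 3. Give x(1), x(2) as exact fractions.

x(1) = 82/27, x(2) = 413465/136161

g'(x) = 3x^2.
g(3) = −1, g'(3) = 27, so x(1) = 3 − (−1)/27 = 82/27.
g(82/27) = 244/19683, g'(82/27) = 6724/243, so x(2) = (82/27) − (244/19683)/(6724/243) = 413465/136161.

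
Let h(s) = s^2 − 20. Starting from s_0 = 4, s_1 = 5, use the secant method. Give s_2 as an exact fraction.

h(4) = −4, h(5) = 5. s_2 = 5 − 5·(5 − 4)/(5 − (−4)) = 40/9.

40/9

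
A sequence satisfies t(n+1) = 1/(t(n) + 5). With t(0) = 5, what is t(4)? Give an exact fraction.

t(1) = 1/(5 + 5) = 1/10.
t(2) = 1/(1/10 + 5) = 10/51.
t(3) = 1/(10/51 + 5) = 51/265.
t(4) = 1/(51/265 + 5) = 265/1376.

265/1376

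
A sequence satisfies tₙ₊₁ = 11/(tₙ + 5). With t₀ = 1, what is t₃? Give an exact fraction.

451/271

t₁ = 11/(1 + 5) = 11/6.
t₂ = 11/(11/6 + 5) = 66/41.
t₃ = 11/(66/41 + 5) = 451/271.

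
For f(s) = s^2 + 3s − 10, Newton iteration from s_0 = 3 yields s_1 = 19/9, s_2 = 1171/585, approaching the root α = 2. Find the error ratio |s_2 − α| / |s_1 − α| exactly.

1/65

s_1 − α = 19/9 − 2 = 1/9, so |s_1 − α| = 1/9.
s_2 − α = 1171/585 − 2 = 1/585, so |s_2 − α| = 1/585.
Ratio = (1/585) / (1/9) = 1/65.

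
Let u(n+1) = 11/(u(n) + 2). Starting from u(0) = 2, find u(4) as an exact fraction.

902/373

u(1) = 11/(2 + 2) = 11/4.
u(2) = 11/(11/4 + 2) = 44/19.
u(3) = 11/(44/19 + 2) = 209/82.
u(4) = 11/(209/82 + 2) = 902/373.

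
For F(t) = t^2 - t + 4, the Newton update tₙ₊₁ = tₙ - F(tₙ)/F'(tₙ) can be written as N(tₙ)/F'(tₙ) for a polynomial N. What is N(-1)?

-3

F'(t) = 2t - 1.
N(t) = t·F'(t) - F(t) = t·(2t - 1) - (t^2 - t + 4) = t^2 - 4.
N(-1) = -3.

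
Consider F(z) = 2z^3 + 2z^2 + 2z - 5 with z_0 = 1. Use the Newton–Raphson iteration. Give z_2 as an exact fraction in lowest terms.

F'(z) = 6z^2 + 4z + 2.
F(1) = 1, F'(1) = 12, so z_1 = 1 - 1/12 = 11/12.
F(11/12) = 47/864, F'(11/12) = 257/24, so z_2 = (11/12) - (47/864)/(257/24) = 4217/4626.

4217/4626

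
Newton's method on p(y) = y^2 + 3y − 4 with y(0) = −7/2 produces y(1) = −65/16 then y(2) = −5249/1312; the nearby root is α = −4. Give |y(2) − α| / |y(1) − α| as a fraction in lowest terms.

1/82

y(1) − α = −65/16 − (−4) = −65/16 + 4 = −1/16, so |y(1) − α| = 1/16.
y(2) − α = −5249/1312 − (−4) = −5249/1312 + 4 = −1/1312, so |y(2) − α| = 1/1312.
Ratio = (1/1312) / (1/16) = 1/82.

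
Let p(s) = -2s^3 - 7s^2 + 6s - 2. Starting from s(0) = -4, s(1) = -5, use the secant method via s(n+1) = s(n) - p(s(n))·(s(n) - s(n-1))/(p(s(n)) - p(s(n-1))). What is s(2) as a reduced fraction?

-222/53

p(-4) = -10, p(-5) = 43. s(2) = (-5) - 43·((-5) - (-4))/(43 - (-10)) = -222/53.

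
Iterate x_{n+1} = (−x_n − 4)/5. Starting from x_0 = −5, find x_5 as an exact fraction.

x_1 = (−(−5) − 4)/5 = 1/5.
x_2 = (−(1/5) − 4)/5 = −21/25.
x_3 = (−(−21/25) − 4)/5 = −79/125.
x_4 = (−(−79/125) − 4)/5 = −421/625.
x_5 = (−(−421/625) − 4)/5 = −2079/3125.

−2079/3125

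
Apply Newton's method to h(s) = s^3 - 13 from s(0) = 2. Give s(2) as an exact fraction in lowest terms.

h'(s) = 3s^2.
h(2) = -5, h'(2) = 12, so s(1) = 2 - (-5)/12 = 29/12.
h(29/12) = 1925/1728, h'(29/12) = 841/48, so s(2) = (29/12) - (1925/1728)/(841/48) = 35621/15138.

35621/15138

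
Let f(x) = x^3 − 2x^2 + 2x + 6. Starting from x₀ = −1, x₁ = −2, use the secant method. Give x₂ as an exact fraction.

−16/15

f(−1) = 1, f(−2) = −14. x₂ = (−2) − (−14)·((−2) − (−1))/((−14) − 1) = −16/15.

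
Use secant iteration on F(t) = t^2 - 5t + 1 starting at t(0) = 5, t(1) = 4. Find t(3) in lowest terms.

F(5) = 1, F(4) = -3. t(2) = 4 - (-3)·(4 - 5)/((-3) - 1) = 19/4.
F(4) = -3, F(19/4) = -3/16. t(3) = (19/4) - (-3/16)·((19/4) - 4)/((-3/16) - (-3)) = 24/5.

24/5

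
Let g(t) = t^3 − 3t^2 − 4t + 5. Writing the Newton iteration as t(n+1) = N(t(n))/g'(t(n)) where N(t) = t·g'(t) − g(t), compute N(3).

g'(t) = 3t^2 − 6t − 4.
N(t) = t·g'(t) − g(t) = t·(3t^2 − 6t − 4) − (t^3 − 3t^2 − 4t + 5) = 2t^3 − 3t^2 − 5.
N(3) = 22.

22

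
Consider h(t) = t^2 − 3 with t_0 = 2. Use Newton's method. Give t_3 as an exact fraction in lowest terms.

h'(t) = 2t.
h(2) = 1, h'(2) = 4, so t_1 = 2 − 1/4 = 7/4.
h(7/4) = 1/16, h'(7/4) = 7/2, so t_2 = (7/4) − (1/16)/(7/2) = 97/56.
h(97/56) = 1/3136, h'(97/56) = 97/28, so t_3 = (97/56) − (1/3136)/(97/28) = 18817/10864.

18817/10864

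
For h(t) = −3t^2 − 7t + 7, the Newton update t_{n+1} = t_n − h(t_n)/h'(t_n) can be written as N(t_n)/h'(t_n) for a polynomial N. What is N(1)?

h'(t) = −6t − 7.
N(t) = t·h'(t) − h(t) = t·(−6t − 7) − (−3t^2 − 7t + 7) = −3t^2 − 7.
N(1) = −10.

−10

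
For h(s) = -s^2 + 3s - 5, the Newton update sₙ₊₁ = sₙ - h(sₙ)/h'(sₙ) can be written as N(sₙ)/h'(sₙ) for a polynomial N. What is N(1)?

4

h'(s) = -2s + 3.
N(s) = s·h'(s) - h(s) = s·(-2s + 3) - (-s^2 + 3s - 5) = -s^2 + 5.
N(1) = 4.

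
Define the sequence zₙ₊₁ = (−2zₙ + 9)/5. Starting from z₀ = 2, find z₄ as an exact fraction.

163/125

z₁ = (−2·2 + 9)/5 = 1.
z₂ = (−2·1 + 9)/5 = 7/5.
z₃ = (−2·(7/5) + 9)/5 = 31/25.
z₄ = (−2·(31/25) + 9)/5 = 163/125.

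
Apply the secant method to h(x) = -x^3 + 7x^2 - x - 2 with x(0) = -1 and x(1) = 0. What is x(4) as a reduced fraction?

-12128454/31516165

h(-1) = 7, h(0) = -2. x(2) = 0 - (-2)·(0 - (-1))/((-2) - 7) = -2/9.
h(0) = -2, h(-2/9) = -1036/729. x(3) = (-2/9) - (-1036/729)·((-2/9) - 0)/((-1036/729) - (-2)) = -162/211.
h(-2/9) = -1036/729, h(-162/211) = 31438456/9393931. x(4) = (-162/211) - (31438456/9393931)·((-162/211) - (-2/9))/((31438456/9393931) - (-1036/729)) = -12128454/31516165.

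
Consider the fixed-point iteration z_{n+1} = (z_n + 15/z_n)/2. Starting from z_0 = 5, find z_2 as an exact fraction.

z_1 = (5 + 15/5)/2 = 4.
z_2 = (4 + 15/4)/2 = 31/8.

31/8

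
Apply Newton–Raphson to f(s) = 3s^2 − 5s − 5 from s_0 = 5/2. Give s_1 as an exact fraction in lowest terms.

19/8

f'(s) = 6s − 5.
f(5/2) = 5/4, f'(5/2) = 10, so s_1 = (5/2) − (5/4)/10 = 19/8.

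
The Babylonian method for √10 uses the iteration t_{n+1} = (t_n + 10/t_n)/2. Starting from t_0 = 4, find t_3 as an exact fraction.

t_1 = (4 + 10/4)/2 = 13/4.
t_2 = (13/4 + 10/(13/4))/2 = 329/104.
t_3 = (329/104 + 10/(329/104))/2 = 216401/68432.

216401/68432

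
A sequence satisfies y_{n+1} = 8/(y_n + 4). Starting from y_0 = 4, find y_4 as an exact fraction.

28/19

y_1 = 8/(4 + 4) = 1.
y_2 = 8/(1 + 4) = 8/5.
y_3 = 8/(8/5 + 4) = 10/7.
y_4 = 8/(10/7 + 4) = 28/19.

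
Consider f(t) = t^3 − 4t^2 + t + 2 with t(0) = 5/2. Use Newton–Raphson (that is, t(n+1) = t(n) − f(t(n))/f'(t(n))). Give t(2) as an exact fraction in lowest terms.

f'(t) = 3t^2 − 8t + 1.
f(5/2) = −39/8, f'(5/2) = −1/4, so t(1) = (5/2) − (−39/8)/(−1/4) = −17.
f(−17) = −6084, f'(−17) = 1004, so t(2) = (−17) − (−6084)/1004 = −2746/251.

−2746/251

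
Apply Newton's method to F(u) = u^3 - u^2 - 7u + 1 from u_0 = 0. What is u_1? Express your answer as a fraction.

F'(u) = 3u^2 - 2u - 7.
F(0) = 1, F'(0) = -7, so u_1 = 0 - 1/(-7) = 1/7.

1/7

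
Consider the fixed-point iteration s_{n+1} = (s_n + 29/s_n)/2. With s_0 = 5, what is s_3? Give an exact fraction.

s_1 = (5 + 29/5)/2 = 27/5.
s_2 = (27/5 + 29/(27/5))/2 = 727/135.
s_3 = (727/135 + 29/(727/135))/2 = 528527/98145.

528527/98145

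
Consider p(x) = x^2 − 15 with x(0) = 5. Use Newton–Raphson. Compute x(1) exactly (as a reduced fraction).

p'(x) = 2x.
p(5) = 10, p'(5) = 10, so x(1) = 5 − 10/10 = 4.

4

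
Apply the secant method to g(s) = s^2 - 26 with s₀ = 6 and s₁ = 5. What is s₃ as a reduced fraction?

g(6) = 10, g(5) = -1. s₂ = 5 - (-1)·(5 - 6)/((-1) - 10) = 56/11.
g(5) = -1, g(56/11) = -10/121. s₃ = (56/11) - (-10/121)·((56/11) - 5)/((-10/121) - (-1)) = 566/111.

566/111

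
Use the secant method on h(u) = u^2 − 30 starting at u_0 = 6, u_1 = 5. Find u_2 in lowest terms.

60/11

h(6) = 6, h(5) = −5. u_2 = 5 − (−5)·(5 − 6)/((−5) − 6) = 60/11.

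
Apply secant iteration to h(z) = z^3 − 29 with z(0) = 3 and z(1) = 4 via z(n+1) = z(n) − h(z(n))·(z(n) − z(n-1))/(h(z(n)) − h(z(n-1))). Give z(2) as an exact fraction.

h(3) = −2, h(4) = 35. z(2) = 4 − 35·(4 − 3)/(35 − (−2)) = 113/37.

113/37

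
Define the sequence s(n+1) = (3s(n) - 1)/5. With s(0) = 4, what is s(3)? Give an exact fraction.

59/125

s(1) = (3·4 - 1)/5 = 11/5.
s(2) = (3·(11/5) - 1)/5 = 28/25.
s(3) = (3·(28/25) - 1)/5 = 59/125.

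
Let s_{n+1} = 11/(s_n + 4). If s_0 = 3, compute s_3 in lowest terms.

s_1 = 11/(3 + 4) = 11/7.
s_2 = 11/(11/7 + 4) = 77/39.
s_3 = 11/(77/39 + 4) = 429/233.

429/233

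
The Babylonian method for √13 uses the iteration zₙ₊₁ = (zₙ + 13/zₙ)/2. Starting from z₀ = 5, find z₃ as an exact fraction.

117487/32585

z₁ = (5 + 13/5)/2 = 19/5.
z₂ = (19/5 + 13/(19/5))/2 = 343/95.
z₃ = (343/95 + 13/(343/95))/2 = 117487/32585.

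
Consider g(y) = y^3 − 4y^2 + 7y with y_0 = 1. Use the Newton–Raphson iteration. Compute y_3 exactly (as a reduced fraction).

−7/135

g'(y) = 3y^2 − 8y + 7.
g(1) = 4, g'(1) = 2, so y_1 = 1 − 4/2 = −1.
g(−1) = −12, g'(−1) = 18, so y_2 = (−1) − (−12)/18 = −1/3.
g(−1/3) = −76/27, g'(−1/3) = 10, so y_3 = (−1/3) − (−76/27)/10 = −7/135.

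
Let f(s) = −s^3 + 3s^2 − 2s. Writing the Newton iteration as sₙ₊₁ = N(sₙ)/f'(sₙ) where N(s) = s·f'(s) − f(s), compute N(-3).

f'(s) = −3s^2 + 6s − 2.
N(s) = s·f'(s) − f(s) = s·(−3s^2 + 6s − 2) − (−s^3 + 3s^2 − 2s) = −2s^3 + 3s^2.
N(-3) = 81.

81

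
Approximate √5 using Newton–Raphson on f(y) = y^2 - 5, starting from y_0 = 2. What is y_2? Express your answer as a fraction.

161/72

f'(y) = 2y.
f(2) = -1, f'(2) = 4, so y_1 = 2 - (-1)/4 = 9/4.
f(9/4) = 1/16, f'(9/4) = 9/2, so y_2 = (9/4) - (1/16)/(9/2) = 161/72.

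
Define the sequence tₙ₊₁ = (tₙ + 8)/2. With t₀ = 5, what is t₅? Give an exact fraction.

t₁ = (5 + 8)/2 = 13/2.
t₂ = ((13/2) + 8)/2 = 29/4.
t₃ = ((29/4) + 8)/2 = 61/8.
t₄ = ((61/8) + 8)/2 = 125/16.
t₅ = ((125/16) + 8)/2 = 253/32.

253/32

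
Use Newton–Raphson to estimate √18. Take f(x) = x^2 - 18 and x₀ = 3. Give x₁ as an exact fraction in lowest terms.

9/2

f'(x) = 2x.
f(3) = -9, f'(3) = 6, so x₁ = 3 - (-9)/6 = 9/2.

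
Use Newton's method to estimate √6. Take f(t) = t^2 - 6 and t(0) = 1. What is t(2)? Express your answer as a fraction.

f'(t) = 2t.
f(1) = -5, f'(1) = 2, so t(1) = 1 - (-5)/2 = 7/2.
f(7/2) = 25/4, f'(7/2) = 7, so t(2) = (7/2) - (25/4)/7 = 73/28.

73/28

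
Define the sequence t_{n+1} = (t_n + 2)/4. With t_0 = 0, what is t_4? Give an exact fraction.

t_1 = (0 + 2)/4 = 1/2.
t_2 = ((1/2) + 2)/4 = 5/8.
t_3 = ((5/8) + 2)/4 = 21/32.
t_4 = ((21/32) + 2)/4 = 85/128.

85/128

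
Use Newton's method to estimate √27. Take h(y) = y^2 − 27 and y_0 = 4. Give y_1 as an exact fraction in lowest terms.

43/8

h'(y) = 2y.
h(4) = −11, h'(4) = 8, so y_1 = 4 − (−11)/8 = 43/8.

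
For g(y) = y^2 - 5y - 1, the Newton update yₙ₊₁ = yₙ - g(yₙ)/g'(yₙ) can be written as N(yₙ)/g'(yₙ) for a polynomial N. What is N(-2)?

g'(y) = 2y - 5.
N(y) = y·g'(y) - g(y) = y·(2y - 5) - (y^2 - 5y - 1) = y^2 + 1.
N(-2) = 5.

5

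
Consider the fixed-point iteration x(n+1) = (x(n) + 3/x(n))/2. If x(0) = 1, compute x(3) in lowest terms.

97/56

x(1) = (1 + 3/1)/2 = 2.
x(2) = (2 + 3/2)/2 = 7/4.
x(3) = (7/4 + 3/(7/4))/2 = 97/56.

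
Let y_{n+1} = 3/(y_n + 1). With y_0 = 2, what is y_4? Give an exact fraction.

15/11

y_1 = 3/(2 + 1) = 1.
y_2 = 3/(1 + 1) = 3/2.
y_3 = 3/(3/2 + 1) = 6/5.
y_4 = 3/(6/5 + 1) = 15/11.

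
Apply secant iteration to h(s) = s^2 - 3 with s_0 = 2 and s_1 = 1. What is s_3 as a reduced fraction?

h(2) = 1, h(1) = -2. s_2 = 1 - (-2)·(1 - 2)/((-2) - 1) = 5/3.
h(1) = -2, h(5/3) = -2/9. s_3 = (5/3) - (-2/9)·((5/3) - 1)/((-2/9) - (-2)) = 7/4.

7/4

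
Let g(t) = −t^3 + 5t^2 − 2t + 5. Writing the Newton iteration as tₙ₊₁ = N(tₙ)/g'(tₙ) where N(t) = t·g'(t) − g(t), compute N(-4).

g'(t) = −3t^2 + 10t − 2.
N(t) = t·g'(t) − g(t) = t·(−3t^2 + 10t − 2) − (−t^3 + 5t^2 − 2t + 5) = −2t^3 + 5t^2 − 5.
N(-4) = 203.

203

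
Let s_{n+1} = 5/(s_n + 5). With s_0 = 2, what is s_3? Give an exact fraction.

40/47

s_1 = 5/(2 + 5) = 5/7.
s_2 = 5/(5/7 + 5) = 7/8.
s_3 = 5/(7/8 + 5) = 40/47.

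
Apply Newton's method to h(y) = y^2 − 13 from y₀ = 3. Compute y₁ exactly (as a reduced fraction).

11/3

h'(y) = 2y.
h(3) = −4, h'(3) = 6, so y₁ = 3 − (−4)/6 = 11/3.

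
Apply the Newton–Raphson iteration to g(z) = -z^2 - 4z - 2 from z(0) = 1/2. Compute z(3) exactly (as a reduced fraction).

g'(z) = -2z - 4.
g(1/2) = -17/4, g'(1/2) = -5, so z(1) = (1/2) - (-17/4)/(-5) = -7/20.
g(-7/20) = -289/400, g'(-7/20) = -33/10, so z(2) = (-7/20) - (-289/400)/(-33/10) = -751/1320.
g(-751/1320) = -83521/1742400, g'(-751/1320) = -1889/660, so z(3) = (-751/1320) - (-83521/1742400)/(-1889/660) = -2920799/4986960.

-2920799/4986960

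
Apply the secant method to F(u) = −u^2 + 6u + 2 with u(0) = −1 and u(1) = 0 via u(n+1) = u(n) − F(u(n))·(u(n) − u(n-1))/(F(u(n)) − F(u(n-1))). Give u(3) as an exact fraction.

−7/22

F(−1) = −5, F(0) = 2. u(2) = 0 − 2·(0 − (−1))/(2 − (−5)) = −2/7.
F(0) = 2, F(−2/7) = 10/49. u(3) = (−2/7) − (10/49)·((−2/7) − 0)/((10/49) − 2) = −7/22.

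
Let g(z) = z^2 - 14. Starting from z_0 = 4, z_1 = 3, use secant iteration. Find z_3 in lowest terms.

g(4) = 2, g(3) = -5. z_2 = 3 - (-5)·(3 - 4)/((-5) - 2) = 26/7.
g(3) = -5, g(26/7) = -10/49. z_3 = (26/7) - (-10/49)·((26/7) - 3)/((-10/49) - (-5)) = 176/47.

176/47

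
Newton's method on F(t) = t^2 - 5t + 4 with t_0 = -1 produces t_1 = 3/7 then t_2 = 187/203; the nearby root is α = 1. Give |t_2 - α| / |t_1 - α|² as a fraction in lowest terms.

t_1 - α = 3/7 - 1 = -4/7, so |t_1 - α| = 4/7.
t_2 - α = 187/203 - 1 = -16/203, so |t_2 - α| = 16/203.
|t_1 - α|² = 16/49.
Ratio = (16/203) / (16/49) = 7/29.

7/29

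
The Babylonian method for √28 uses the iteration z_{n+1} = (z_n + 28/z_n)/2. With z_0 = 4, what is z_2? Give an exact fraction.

z_1 = (4 + 28/4)/2 = 11/2.
z_2 = (11/2 + 28/(11/2))/2 = 233/44.

233/44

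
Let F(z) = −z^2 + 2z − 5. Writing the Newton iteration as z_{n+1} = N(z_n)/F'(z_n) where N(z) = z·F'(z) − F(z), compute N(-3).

−4

F'(z) = −2z + 2.
N(z) = z·F'(z) − F(z) = z·(−2z + 2) − (−z^2 + 2z − 5) = −z^2 + 5.
N(-3) = −4.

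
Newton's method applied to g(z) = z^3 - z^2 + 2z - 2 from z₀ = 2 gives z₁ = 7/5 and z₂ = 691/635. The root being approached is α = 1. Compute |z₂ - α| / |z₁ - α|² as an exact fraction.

70/127

z₁ - α = 7/5 - 1 = 2/5, so |z₁ - α| = 2/5.
z₂ - α = 691/635 - 1 = 56/635, so |z₂ - α| = 56/635.
|z₁ - α|² = 4/25.
Ratio = (56/635) / (4/25) = 70/127.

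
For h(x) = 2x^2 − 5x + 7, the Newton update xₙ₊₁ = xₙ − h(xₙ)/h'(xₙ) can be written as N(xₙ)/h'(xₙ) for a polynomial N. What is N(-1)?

h'(x) = 4x − 5.
N(x) = x·h'(x) − h(x) = x·(4x − 5) − (2x^2 − 5x + 7) = 2x^2 − 7.
N(-1) = −5.

−5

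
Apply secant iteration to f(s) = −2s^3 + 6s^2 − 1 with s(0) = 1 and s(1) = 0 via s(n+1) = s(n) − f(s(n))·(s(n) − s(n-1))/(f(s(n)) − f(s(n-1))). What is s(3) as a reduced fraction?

8/11

f(1) = 3, f(0) = −1. s(2) = 0 − (−1)·(0 − 1)/((−1) − 3) = 1/4.
f(0) = −1, f(1/4) = −21/32. s(3) = (1/4) − (−21/32)·((1/4) − 0)/((−21/32) − (−1)) = 8/11.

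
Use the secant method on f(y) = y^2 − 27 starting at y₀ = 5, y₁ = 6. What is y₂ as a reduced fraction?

f(5) = −2, f(6) = 9. y₂ = 6 − 9·(6 − 5)/(9 − (−2)) = 57/11.

57/11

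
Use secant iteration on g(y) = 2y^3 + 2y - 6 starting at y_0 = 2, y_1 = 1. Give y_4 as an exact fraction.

31582857/26046985

g(2) = 14, g(1) = -2. y_2 = 1 - (-2)·(1 - 2)/((-2) - 14) = 9/8.
g(1) = -2, g(9/8) = -231/256. y_3 = (9/8) - (-231/256)·((9/8) - 1)/((-231/256) - (-2)) = 345/281.
g(9/8) = -231/256, g(345/281) = 3482094/22188041. y_4 = (345/281) - (3482094/22188041)·((345/281) - (9/8))/((3482094/22188041) - (-231/256)) = 31582857/26046985.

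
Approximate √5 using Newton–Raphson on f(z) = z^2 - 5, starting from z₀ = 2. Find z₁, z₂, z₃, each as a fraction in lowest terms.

z₁ = 9/4, z₂ = 161/72, z₃ = 51841/23184

f'(z) = 2z.
f(2) = -1, f'(2) = 4, so z₁ = 2 - (-1)/4 = 9/4.
f(9/4) = 1/16, f'(9/4) = 9/2, so z₂ = (9/4) - (1/16)/(9/2) = 161/72.
f(161/72) = 1/5184, f'(161/72) = 161/36, so z₃ = (161/72) - (1/5184)/(161/36) = 51841/23184.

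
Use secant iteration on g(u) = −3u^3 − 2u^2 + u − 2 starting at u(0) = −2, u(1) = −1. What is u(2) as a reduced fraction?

−8/7

g(−2) = 12, g(−1) = −2. u(2) = (−1) − (−2)·((−1) − (−2))/((−2) − 12) = −8/7.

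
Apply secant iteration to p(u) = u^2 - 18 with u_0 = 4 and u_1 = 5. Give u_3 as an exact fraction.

352/83

p(4) = -2, p(5) = 7. u_2 = 5 - 7·(5 - 4)/(7 - (-2)) = 38/9.
p(5) = 7, p(38/9) = -14/81. u_3 = (38/9) - (-14/81)·((38/9) - 5)/((-14/81) - 7) = 352/83.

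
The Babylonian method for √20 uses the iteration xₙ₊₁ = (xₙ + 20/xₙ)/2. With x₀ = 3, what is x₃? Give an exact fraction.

x₁ = (3 + 20/3)/2 = 29/6.
x₂ = (29/6 + 20/(29/6))/2 = 1561/348.
x₃ = (1561/348 + 20/(1561/348))/2 = 4858801/1086456.

4858801/1086456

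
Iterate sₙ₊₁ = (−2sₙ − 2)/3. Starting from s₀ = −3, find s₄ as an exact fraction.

s₁ = (−2·(−3) − 2)/3 = 4/3.
s₂ = (−2·(4/3) − 2)/3 = −14/9.
s₃ = (−2·(−14/9) − 2)/3 = 10/27.
s₄ = (−2·(10/27) − 2)/3 = −74/81.

−74/81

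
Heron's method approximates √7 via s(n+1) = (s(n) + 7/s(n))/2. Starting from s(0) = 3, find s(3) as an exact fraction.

s(1) = (3 + 7/3)/2 = 8/3.
s(2) = (8/3 + 7/(8/3))/2 = 127/48.
s(3) = (127/48 + 7/(127/48))/2 = 32257/12192.

32257/12192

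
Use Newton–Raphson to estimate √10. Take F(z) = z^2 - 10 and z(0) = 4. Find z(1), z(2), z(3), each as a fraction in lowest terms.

F'(z) = 2z.
F(4) = 6, F'(4) = 8, so z(1) = 4 - 6/8 = 13/4.
F(13/4) = 9/16, F'(13/4) = 13/2, so z(2) = (13/4) - (9/16)/(13/2) = 329/104.
F(329/104) = 81/10816, F'(329/104) = 329/52, so z(3) = (329/104) - (81/10816)/(329/52) = 216401/68432.

z(1) = 13/4, z(2) = 329/104, z(3) = 216401/68432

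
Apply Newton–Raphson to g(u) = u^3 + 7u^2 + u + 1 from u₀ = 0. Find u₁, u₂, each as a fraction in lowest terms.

u₁ = −1, u₂ = −2/5

g'(u) = 3u^2 + 14u + 1.
g(0) = 1, g'(0) = 1, so u₁ = 0 − 1/1 = −1.
g(−1) = 6, g'(−1) = −10, so u₂ = (−1) − 6/(−10) = −2/5.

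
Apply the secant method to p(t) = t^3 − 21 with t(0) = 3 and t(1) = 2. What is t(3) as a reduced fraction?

p(3) = 6, p(2) = −13. t(2) = 2 − (−13)·(2 − 3)/((−13) − 6) = 51/19.
p(2) = −13, p(51/19) = −11388/6859. t(3) = (51/19) − (−11388/6859)·((51/19) − 2)/((−11388/6859) − (−13)) = 16659/5983.

16659/5983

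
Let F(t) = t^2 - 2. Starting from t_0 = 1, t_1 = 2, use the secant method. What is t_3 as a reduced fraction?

F(1) = -1, F(2) = 2. t_2 = 2 - 2·(2 - 1)/(2 - (-1)) = 4/3.
F(2) = 2, F(4/3) = -2/9. t_3 = (4/3) - (-2/9)·((4/3) - 2)/((-2/9) - 2) = 7/5.

7/5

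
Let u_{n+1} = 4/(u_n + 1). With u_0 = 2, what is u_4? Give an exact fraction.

76/47

u_1 = 4/(2 + 1) = 4/3.
u_2 = 4/(4/3 + 1) = 12/7.
u_3 = 4/(12/7 + 1) = 28/19.
u_4 = 4/(28/19 + 1) = 76/47.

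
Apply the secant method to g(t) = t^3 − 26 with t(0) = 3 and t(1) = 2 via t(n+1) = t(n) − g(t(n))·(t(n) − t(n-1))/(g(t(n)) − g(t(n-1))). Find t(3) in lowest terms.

g(3) = 1, g(2) = −18. t(2) = 2 − (−18)·(2 − 3)/((−18) − 1) = 56/19.
g(2) = −18, g(56/19) = −2718/6859. t(3) = (56/19) − (−2718/6859)·((56/19) − 2)/((−2718/6859) − (−18)) = 3319/1118.

3319/1118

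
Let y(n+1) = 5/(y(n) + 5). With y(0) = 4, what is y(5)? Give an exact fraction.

345/404

y(1) = 5/(4 + 5) = 5/9.
y(2) = 5/(5/9 + 5) = 9/10.
y(3) = 5/(9/10 + 5) = 50/59.
y(4) = 5/(50/59 + 5) = 59/69.
y(5) = 5/(59/69 + 5) = 345/404.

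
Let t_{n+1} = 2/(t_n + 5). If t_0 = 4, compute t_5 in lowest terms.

2718/7301

t_1 = 2/(4 + 5) = 2/9.
t_2 = 2/(2/9 + 5) = 18/47.
t_3 = 2/(18/47 + 5) = 94/253.
t_4 = 2/(94/253 + 5) = 506/1359.
t_5 = 2/(506/1359 + 5) = 2718/7301.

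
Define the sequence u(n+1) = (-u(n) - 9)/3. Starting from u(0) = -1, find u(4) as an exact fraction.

u(1) = (-(-1) - 9)/3 = -8/3.
u(2) = (-(-8/3) - 9)/3 = -19/9.
u(3) = (-(-19/9) - 9)/3 = -62/27.
u(4) = (-(-62/27) - 9)/3 = -181/81.

-181/81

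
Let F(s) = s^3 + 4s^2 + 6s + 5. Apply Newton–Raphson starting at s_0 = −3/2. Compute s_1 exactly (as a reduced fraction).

−11/3

F'(s) = 3s^2 + 8s + 6.
F(−3/2) = 13/8, F'(−3/2) = 3/4, so s_1 = (−3/2) − (13/8)/(3/4) = −11/3.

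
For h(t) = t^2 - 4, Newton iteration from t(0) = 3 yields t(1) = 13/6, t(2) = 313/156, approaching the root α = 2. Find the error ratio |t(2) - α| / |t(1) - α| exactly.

1/26

t(1) - α = 13/6 - 2 = 1/6, so |t(1) - α| = 1/6.
t(2) - α = 313/156 - 2 = 1/156, so |t(2) - α| = 1/156.
Ratio = (1/156) / (1/6) = 1/26.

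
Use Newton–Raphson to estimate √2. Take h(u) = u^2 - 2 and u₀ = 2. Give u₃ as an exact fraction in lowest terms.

h'(u) = 2u.
h(2) = 2, h'(2) = 4, so u₁ = 2 - 2/4 = 3/2.
h(3/2) = 1/4, h'(3/2) = 3, so u₂ = (3/2) - (1/4)/3 = 17/12.
h(17/12) = 1/144, h'(17/12) = 17/6, so u₃ = (17/12) - (1/144)/(17/6) = 577/408.

577/408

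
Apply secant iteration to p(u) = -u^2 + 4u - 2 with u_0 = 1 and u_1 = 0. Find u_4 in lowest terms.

24/41

p(1) = 1, p(0) = -2. u_2 = 0 - (-2)·(0 - 1)/((-2) - 1) = 2/3.
p(0) = -2, p(2/3) = 2/9. u_3 = (2/3) - (2/9)·((2/3) - 0)/((2/9) - (-2)) = 3/5.
p(2/3) = 2/9, p(3/5) = 1/25. u_4 = (3/5) - (1/25)·((3/5) - (2/3))/((1/25) - (2/9)) = 24/41.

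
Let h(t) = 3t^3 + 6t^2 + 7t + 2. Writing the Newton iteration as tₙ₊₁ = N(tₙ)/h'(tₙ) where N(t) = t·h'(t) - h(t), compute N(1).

10

h'(t) = 9t^2 + 12t + 7.
N(t) = t·h'(t) - h(t) = t·(9t^2 + 12t + 7) - (3t^3 + 6t^2 + 7t + 2) = 6t^3 + 6t^2 - 2.
N(1) = 10.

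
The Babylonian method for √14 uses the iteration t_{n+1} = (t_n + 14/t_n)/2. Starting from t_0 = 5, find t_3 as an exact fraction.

17049841/4556760

t_1 = (5 + 14/5)/2 = 39/10.
t_2 = (39/10 + 14/(39/10))/2 = 2921/780.
t_3 = (2921/780 + 14/(2921/780))/2 = 17049841/4556760.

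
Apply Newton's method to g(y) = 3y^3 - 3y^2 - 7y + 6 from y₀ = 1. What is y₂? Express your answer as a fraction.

165/206

g'(y) = 9y^2 - 6y - 7.
g(1) = -1, g'(1) = -4, so y₁ = 1 - (-1)/(-4) = 3/4.
g(3/4) = 21/64, g'(3/4) = -103/16, so y₂ = (3/4) - (21/64)/(-103/16) = 165/206.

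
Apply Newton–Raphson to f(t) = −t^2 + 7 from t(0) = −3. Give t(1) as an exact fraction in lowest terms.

f'(t) = −2t.
f(−3) = −2, f'(−3) = 6, so t(1) = (−3) − (−2)/6 = −8/3.

−8/3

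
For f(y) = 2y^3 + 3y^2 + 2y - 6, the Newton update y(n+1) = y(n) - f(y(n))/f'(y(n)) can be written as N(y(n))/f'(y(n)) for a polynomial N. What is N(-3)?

f'(y) = 6y^2 + 6y + 2.
N(y) = y·f'(y) - f(y) = y·(6y^2 + 6y + 2) - (2y^3 + 3y^2 + 2y - 6) = 4y^3 + 3y^2 + 6.
N(-3) = -75.

-75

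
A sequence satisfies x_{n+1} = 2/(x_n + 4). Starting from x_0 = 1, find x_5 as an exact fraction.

218/485

x_1 = 2/(1 + 4) = 2/5.
x_2 = 2/(2/5 + 4) = 5/11.
x_3 = 2/(5/11 + 4) = 22/49.
x_4 = 2/(22/49 + 4) = 49/109.
x_5 = 2/(49/109 + 4) = 218/485.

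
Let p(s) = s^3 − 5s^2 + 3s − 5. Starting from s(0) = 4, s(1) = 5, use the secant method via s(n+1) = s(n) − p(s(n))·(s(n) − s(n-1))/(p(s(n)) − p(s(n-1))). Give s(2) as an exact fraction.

85/19

p(4) = −9, p(5) = 10. s(2) = 5 − 10·(5 − 4)/(10 − (−9)) = 85/19.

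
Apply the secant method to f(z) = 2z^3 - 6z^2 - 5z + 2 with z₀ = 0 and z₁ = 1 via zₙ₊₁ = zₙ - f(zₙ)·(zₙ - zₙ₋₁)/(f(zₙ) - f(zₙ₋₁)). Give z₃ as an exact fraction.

226/793

f(0) = 2, f(1) = -7. z₂ = 1 - (-7)·(1 - 0)/((-7) - 2) = 2/9.
f(1) = -7, f(2/9) = 448/729. z₃ = (2/9) - (448/729)·((2/9) - 1)/((448/729) - (-7)) = 226/793.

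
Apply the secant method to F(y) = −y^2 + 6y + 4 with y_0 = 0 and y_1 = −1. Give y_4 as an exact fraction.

F(0) = 4, F(−1) = −3. y_2 = (−1) − (−3)·((−1) − 0)/((−3) − 4) = −4/7.
F(−1) = −3, F(−4/7) = 12/49. y_3 = (−4/7) − (12/49)·((−4/7) − (−1))/((12/49) − (−3)) = −32/53.
F(−4/7) = 12/49, F(−32/53) = 36/2809. y_4 = (−32/53) − (36/2809)·((−32/53) − (−4/7))/((36/2809) − (12/49)) = −806/1331.

−806/1331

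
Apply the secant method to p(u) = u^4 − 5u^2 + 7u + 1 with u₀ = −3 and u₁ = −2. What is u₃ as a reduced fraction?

−1836211/612641

p(−3) = 16, p(−2) = −17. u₂ = (−2) − (−17)·((−2) − (−3))/((−17) − 16) = −83/33.
p(−2) = −17, p(−83/33) = −9745760/1185921. u₃ = (−83/33) − (−9745760/1185921)·((−83/33) − (−2))/((−9745760/1185921) − (−17)) = −1836211/612641.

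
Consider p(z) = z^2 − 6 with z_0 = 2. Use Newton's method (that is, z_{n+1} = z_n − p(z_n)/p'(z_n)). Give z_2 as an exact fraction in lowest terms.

49/20

p'(z) = 2z.
p(2) = −2, p'(2) = 4, so z_1 = 2 − (−2)/4 = 5/2.
p(5/2) = 1/4, p'(5/2) = 5, so z_2 = (5/2) − (1/4)/5 = 49/20.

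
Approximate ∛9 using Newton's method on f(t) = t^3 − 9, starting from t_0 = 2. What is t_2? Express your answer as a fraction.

f'(t) = 3t^2.
f(2) = −1, f'(2) = 12, so t_1 = 2 − (−1)/12 = 25/12.
f(25/12) = 73/1728, f'(25/12) = 625/48, so t_2 = (25/12) − (73/1728)/(625/48) = 23401/11250.

23401/11250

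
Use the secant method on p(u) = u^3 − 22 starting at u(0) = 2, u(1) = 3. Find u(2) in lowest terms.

p(2) = −14, p(3) = 5. u(2) = 3 − 5·(3 − 2)/(5 − (−14)) = 52/19.

52/19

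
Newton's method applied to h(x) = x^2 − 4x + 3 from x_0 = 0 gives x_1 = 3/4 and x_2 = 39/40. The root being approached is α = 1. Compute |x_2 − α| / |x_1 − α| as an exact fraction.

x_1 − α = 3/4 − 1 = −1/4, so |x_1 − α| = 1/4.
x_2 − α = 39/40 − 1 = −1/40, so |x_2 − α| = 1/40.
Ratio = (1/40) / (1/4) = 1/10.

1/10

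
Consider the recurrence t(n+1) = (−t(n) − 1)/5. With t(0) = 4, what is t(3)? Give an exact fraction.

−1/5

t(1) = (−4 − 1)/5 = −1.
t(2) = (−(−1) − 1)/5 = 0.
t(3) = (−0 − 1)/5 = −1/5.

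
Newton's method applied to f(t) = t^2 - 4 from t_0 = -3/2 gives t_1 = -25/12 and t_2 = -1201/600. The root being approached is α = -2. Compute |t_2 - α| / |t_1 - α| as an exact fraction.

t_1 - α = -25/12 - (-2) = -25/12 + 2 = -1/12, so |t_1 - α| = 1/12.
t_2 - α = -1201/600 - (-2) = -1201/600 + 2 = -1/600, so |t_2 - α| = 1/600.
Ratio = (1/600) / (1/12) = 1/50.

1/50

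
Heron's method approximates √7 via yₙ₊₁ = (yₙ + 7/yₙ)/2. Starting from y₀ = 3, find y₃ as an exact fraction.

32257/12192

y₁ = (3 + 7/3)/2 = 8/3.
y₂ = (8/3 + 7/(8/3))/2 = 127/48.
y₃ = (127/48 + 7/(127/48))/2 = 32257/12192.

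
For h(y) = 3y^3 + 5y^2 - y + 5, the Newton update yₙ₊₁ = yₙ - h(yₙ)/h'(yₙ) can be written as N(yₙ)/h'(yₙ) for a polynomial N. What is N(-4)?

h'(y) = 9y^2 + 10y - 1.
N(y) = y·h'(y) - h(y) = y·(9y^2 + 10y - 1) - (3y^3 + 5y^2 - y + 5) = 6y^3 + 5y^2 - 5.
N(-4) = -309.

-309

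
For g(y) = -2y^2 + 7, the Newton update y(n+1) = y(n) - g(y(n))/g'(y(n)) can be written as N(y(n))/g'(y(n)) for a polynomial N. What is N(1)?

g'(y) = -4y.
N(y) = y·g'(y) - g(y) = y·(-4y) - (-2y^2 + 7) = -2y^2 - 7.
N(1) = -9.

-9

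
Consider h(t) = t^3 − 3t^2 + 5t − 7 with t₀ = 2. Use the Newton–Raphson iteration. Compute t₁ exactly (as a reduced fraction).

h'(t) = 3t^2 − 6t + 5.
h(2) = −1, h'(2) = 5, so t₁ = 2 − (−1)/5 = 11/5.

11/5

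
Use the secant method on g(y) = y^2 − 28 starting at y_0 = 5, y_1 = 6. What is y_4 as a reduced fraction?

9530/1801

g(5) = −3, g(6) = 8. y_2 = 6 − 8·(6 − 5)/(8 − (−3)) = 58/11.
g(6) = 8, g(58/11) = −24/121. y_3 = (58/11) − (−24/121)·((58/11) − 6)/((−24/121) − 8) = 164/31.
g(58/11) = −24/121, g(164/31) = −12/961. y_4 = (164/31) − (−12/961)·((164/31) − (58/11))/((−12/961) − (−24/121)) = 9530/1801.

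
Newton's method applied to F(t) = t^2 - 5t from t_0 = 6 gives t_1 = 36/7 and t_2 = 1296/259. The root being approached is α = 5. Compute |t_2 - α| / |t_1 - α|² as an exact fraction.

t_1 - α = 36/7 - 5 = 1/7, so |t_1 - α| = 1/7.
t_2 - α = 1296/259 - 5 = 1/259, so |t_2 - α| = 1/259.
|t_1 - α|² = 1/49.
Ratio = (1/259) / (1/49) = 7/37.

7/37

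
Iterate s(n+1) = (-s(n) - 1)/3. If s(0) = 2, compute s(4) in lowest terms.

s(1) = (-2 - 1)/3 = -1.
s(2) = (-(-1) - 1)/3 = 0.
s(3) = (-0 - 1)/3 = -1/3.
s(4) = (-(-1/3) - 1)/3 = -2/9.

-2/9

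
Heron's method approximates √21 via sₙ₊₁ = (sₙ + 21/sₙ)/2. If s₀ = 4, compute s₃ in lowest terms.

s₁ = (4 + 21/4)/2 = 37/8.
s₂ = (37/8 + 21/(37/8))/2 = 2713/592.
s₃ = (2713/592 + 21/(2713/592))/2 = 14720113/3212192.

14720113/3212192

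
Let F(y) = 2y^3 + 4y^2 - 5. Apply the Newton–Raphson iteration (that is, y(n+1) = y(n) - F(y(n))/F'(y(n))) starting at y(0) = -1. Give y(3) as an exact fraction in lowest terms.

-2341/2002

F'(y) = 6y^2 + 8y.
F(-1) = -3, F'(-1) = -2, so y(1) = (-1) - (-3)/(-2) = -5/2.
F(-5/2) = -45/4, F'(-5/2) = 35/2, so y(2) = (-5/2) - (-45/4)/(35/2) = -13/7.
F(-13/7) = -1377/343, F'(-13/7) = 286/49, so y(3) = (-13/7) - (-1377/343)/(286/49) = -2341/2002.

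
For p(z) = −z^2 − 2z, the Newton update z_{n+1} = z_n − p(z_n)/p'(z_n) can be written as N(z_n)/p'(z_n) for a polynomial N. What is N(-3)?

p'(z) = −2z − 2.
N(z) = z·p'(z) − p(z) = z·(−2z − 2) − (−z^2 − 2z) = −z^2.
N(-3) = −9.

−9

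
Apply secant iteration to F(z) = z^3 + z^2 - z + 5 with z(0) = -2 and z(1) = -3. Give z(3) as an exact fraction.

F(-2) = 3, F(-3) = -10. z(2) = (-3) - (-10)·((-3) - (-2))/((-10) - 3) = -29/13.
F(-3) = -10, F(-29/13) = 2430/2197. z(3) = (-29/13) - (2430/2197)·((-29/13) - (-3))/((2430/2197) - (-10)) = -563/244.

-563/244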